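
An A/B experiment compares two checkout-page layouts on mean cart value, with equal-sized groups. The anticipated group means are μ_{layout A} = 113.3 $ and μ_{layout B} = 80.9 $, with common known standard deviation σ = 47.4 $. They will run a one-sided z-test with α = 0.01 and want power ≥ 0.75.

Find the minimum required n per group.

Standardized effect: d = |μ_{layout A} − μ_{layout B}| / σ = |113.3 − 80.9| / 47.4 = 0.6835
For power 0.75 need Φ(δ − z_{0.01}) = 0.75, so δ = z_{0.01} + z_{0.25} = 2.326 + 0.674 = 3.001.
δ = d·√(n/2) ⇒ n = 2(δ/d)² = 2 × (3.001 / 0.6835)² = 38.55.
Rounding up, n = 39 per group.

n = 39 per group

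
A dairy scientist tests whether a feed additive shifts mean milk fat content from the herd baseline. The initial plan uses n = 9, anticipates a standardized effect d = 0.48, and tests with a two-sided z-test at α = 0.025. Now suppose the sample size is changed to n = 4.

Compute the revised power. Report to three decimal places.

With n = 4: δ = d·√n = 0.48 × √4 = 0.9600. Critical value z_{0.0125} = 2.241.
Revised power = Φ(δ − 2.241) + Φ(−δ − 2.241) = Φ(-1.281) + Φ(-3.201) = 0.1000 + 0.0007 = 0.1007.

Power ≈ 0.101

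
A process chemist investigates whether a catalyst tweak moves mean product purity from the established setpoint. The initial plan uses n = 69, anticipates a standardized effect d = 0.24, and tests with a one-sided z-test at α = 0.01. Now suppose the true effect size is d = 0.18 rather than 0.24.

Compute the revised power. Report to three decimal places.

Power ≈ 0.203

With d = 0.18: δ = d·√n = 0.18 × √69 = 1.4952. Critical value z_{0.01} = 2.326.
Revised power = P(Z > 2.326 − δ) = Φ(-0.831) = 0.2029.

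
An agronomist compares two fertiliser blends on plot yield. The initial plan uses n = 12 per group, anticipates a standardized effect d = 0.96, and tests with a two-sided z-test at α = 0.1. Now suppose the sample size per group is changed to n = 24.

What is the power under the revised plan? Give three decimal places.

With n = 24 per group: δ = d·√(n/2) = 0.96 × √(24/2) = 3.3255. Critical value z_{0.05} = 1.645.
Revised power = Φ(δ − 1.645) + Φ(−δ − 1.645) = Φ(1.681) + Φ(-4.970) = 0.9536 + 0.0000 = 0.9536.

Power ≈ 0.954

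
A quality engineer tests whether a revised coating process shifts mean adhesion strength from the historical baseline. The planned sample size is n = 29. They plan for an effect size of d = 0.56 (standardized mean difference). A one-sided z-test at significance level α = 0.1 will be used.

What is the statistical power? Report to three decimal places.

Noncentrality parameter: δ = d·√n = 0.56 × √29 = 3.0157
Critical value for a one-sided test at α = 0.1: z_α = 1.282.
Power = P(Z > 1.282 − δ) = Φ(1.734) = 0.9586.

Power ≈ 0.959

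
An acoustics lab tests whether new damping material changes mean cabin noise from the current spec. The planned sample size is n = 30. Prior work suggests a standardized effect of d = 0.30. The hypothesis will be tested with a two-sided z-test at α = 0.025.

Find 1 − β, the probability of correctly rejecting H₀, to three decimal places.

Noncentrality parameter: δ = d·√n = 0.30 × √30 = 1.6432
Critical value for a two-sided test at α = 0.025: z_{α/2} = 2.241.
Power = Φ(δ − 2.241) + Φ(−δ − 2.241) = Φ(-0.598) + Φ(-3.885) = 0.2748 + 0.0001 = 0.2749.

Power ≈ 0.275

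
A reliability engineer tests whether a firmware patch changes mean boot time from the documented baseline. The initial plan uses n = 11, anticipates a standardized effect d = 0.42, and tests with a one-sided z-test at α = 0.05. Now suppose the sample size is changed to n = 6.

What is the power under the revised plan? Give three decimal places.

Power ≈ 0.269

With n = 6: δ = d·√n = 0.42 × √6 = 1.0288. Critical value z_{0.05} = 1.645.
Revised power = P(Z > 1.645 − δ) = Φ(-0.616) = 0.2689.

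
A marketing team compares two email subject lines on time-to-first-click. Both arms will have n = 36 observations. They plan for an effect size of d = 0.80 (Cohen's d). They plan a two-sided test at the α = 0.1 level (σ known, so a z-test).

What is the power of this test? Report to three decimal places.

Power ≈ 0.960

Noncentrality parameter: δ = d·√(n/2) = 0.80 × √(36/2) = 3.3941
Two-sided α = 0.1 → critical value z_{0.05} = 1.645.
Power = Φ(δ − 1.645) + Φ(−δ − 1.645) = Φ(1.749) + Φ(-5.039) = 0.9599 + 0.0000 = 0.9599.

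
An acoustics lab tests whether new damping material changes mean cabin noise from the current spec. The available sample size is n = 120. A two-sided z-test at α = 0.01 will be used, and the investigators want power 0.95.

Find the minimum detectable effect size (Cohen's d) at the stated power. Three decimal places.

d ≈ 0.385

Required noncentrality: δ = z_{0.005} + z_{0.05} = 2.576 + 1.645 = 4.221.
(The second rejection-region term Φ(−δ − z_{α/2}) is negligible and dropped.)
δ = d·√n ⇒ d = δ/√n = 4.221/√120 = 0.3853.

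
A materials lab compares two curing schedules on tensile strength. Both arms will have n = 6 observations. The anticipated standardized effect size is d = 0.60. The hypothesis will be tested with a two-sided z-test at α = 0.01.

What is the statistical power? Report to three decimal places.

Power ≈ 0.062

Noncentrality parameter: δ = d·√(n/2) = 0.60 × √(6/2) = 1.0392
Two-sided α = 0.01 → critical value z_{0.005} = 2.576.
Power = Φ(δ − 2.576) + Φ(−δ − 2.576) = Φ(-1.537) + Φ(-3.615) = 0.0622 + 0.0002 = 0.0623.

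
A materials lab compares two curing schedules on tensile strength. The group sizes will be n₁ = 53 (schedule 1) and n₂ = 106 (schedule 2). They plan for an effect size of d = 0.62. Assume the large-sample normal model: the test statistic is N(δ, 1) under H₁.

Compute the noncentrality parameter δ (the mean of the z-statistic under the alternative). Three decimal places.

The noncentrality parameter scales effect size by the design's sample-size factor: δ = d / √(1/n₁ + 1/n₂) = 0.62 / √(1/53 + 1/106) = 3.6854

δ ≈ 3.685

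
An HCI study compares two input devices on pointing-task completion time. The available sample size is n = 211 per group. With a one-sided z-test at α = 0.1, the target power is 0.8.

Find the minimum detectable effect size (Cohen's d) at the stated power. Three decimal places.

d ≈ 0.207

Required noncentrality: δ = z_{0.1} + z_{0.20} = 1.282 + 0.842 = 2.123.
δ = d·√(n/2) ⇒ d = δ/√(n/2) = 2.123/√(211/2) = 0.2067.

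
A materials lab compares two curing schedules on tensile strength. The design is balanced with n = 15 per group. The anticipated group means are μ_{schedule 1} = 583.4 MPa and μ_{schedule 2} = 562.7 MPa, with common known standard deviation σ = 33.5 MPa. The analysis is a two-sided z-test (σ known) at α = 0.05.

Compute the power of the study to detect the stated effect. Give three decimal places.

Standardized effect: d = |μ_{schedule 1} − μ_{schedule 2}| / σ = |583.4 − 562.7| / 33.5 = 0.6179
Noncentrality parameter: δ = d·√(n/2) = 0.6179 × √(15/2) = 1.6922
Critical value for a two-sided test at α = 0.05: z_{α/2} = 1.960.
Power = Φ(δ − 1.960) + Φ(−δ − 1.960) = Φ(-0.268) + Φ(-3.652) = 0.3944 + 0.0001 = 0.3946.

Power ≈ 0.395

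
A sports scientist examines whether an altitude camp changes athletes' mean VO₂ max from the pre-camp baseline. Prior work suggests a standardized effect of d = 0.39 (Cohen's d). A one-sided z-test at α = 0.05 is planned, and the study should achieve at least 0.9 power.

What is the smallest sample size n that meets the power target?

For power 0.9 need Φ(δ − z_{0.05}) = 0.9, so δ = z_{0.05} + z_{0.10} = 1.645 + 1.282 = 2.926.
δ = d·√n ⇒ n = (δ/d)² = (2.926 / 0.39)² = 56.30.
Rounding up, n = 57.

n = 57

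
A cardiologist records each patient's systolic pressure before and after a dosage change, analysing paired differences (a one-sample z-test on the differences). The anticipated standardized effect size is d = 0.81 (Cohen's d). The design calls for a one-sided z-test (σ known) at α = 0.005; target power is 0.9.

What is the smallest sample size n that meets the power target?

n = 23

Set Φ(δ − 2.576) = 0.9; then δ − 2.576 = Φ⁻¹(0.9) = 1.282, giving δ = 3.857.
δ = d·√n ⇒ n = (δ/d)² = (3.857 / 0.81)² = 22.68.
Round up to the next whole unit.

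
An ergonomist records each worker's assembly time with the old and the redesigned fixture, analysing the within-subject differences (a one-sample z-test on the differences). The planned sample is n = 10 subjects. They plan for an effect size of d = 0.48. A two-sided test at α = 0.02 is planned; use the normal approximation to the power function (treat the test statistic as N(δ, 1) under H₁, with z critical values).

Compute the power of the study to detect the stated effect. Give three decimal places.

Noncentrality parameter: λ = d·√n = 0.48 × √10 = 1.5179
Critical value for a two-sided test at α = 0.02: z_{α/2} = 2.326.
Power = Φ(λ − 2.326) + Φ(−λ − 2.326) = Φ(-0.808) + Φ(-3.844) = 0.2094 + 0.0001 = 0.2095.

Power ≈ 0.209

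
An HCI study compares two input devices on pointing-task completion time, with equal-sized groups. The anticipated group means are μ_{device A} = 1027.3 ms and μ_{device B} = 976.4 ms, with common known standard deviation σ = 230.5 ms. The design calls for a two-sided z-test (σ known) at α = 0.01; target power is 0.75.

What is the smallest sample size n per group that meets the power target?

n = 434 per group

Standardized effect: d = |μ_{device A} − μ_{device B}| / σ = |1027.3 − 976.4| / 230.5 = 0.2208
Set Φ(δ − 2.576) = 0.75; then δ − 2.576 = Φ⁻¹(0.75) = 0.674, giving δ = 3.250.
(For δ > 0 the lower-tail rejection region contributes negligibly to power, so the one-term inversion is standard.)
δ = d·√(n/2) ⇒ n = 2(δ/d)² = 2 × (3.250 / 0.2208)² = 433.30.
Round up to the next whole unit.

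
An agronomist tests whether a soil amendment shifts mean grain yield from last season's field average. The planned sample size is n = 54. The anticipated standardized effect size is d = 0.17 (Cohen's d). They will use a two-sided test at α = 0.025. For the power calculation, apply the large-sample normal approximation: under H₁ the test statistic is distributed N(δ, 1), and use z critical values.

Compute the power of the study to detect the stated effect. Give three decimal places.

Power ≈ 0.161

Noncentrality parameter: λ = d·√n = 0.17 × √54 = 1.2492
Two-sided α = 0.025 → critical value z_{0.0125} = 2.241.
Power = Φ(λ − 2.241) + Φ(−λ − 2.241) = Φ(-0.992) + Φ(-3.491) = 0.1606 + 0.0002 = 0.1608.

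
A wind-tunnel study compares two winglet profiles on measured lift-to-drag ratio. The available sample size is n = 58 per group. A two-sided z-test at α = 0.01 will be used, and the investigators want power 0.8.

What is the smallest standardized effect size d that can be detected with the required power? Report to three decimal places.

d ≈ 0.635

Required noncentrality: δ = z_{0.005} + z_{0.20} = 2.576 + 0.842 = 3.417.
(Lower-tail contribution to power is negligible for δ > 0.)
δ = d·√(n/2) ⇒ d = δ/√(n/2) = 3.417/√(58/2) = 0.6346.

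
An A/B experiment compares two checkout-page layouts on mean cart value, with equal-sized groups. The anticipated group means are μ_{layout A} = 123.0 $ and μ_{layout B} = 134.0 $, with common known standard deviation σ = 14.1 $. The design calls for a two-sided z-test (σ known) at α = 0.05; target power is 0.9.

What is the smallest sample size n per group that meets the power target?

n = 35 per group

Standardized effect: d = |μ_{layout A} − μ_{layout B}| / σ = |123.0 − 134.0| / 14.1 = 0.7801
Set Φ(δ − 1.960) = 0.9; then δ − 1.960 = Φ⁻¹(0.9) = 1.282, giving δ = 3.242.
(Ignoring the negligible lower-tail rejection probability gives the usual closed-form inversion.)
δ = d·√(n/2) ⇒ n = 2(δ/d)² = 2 × (3.242 / 0.7801)² = 34.53.
Rounding up, n = 35 per group.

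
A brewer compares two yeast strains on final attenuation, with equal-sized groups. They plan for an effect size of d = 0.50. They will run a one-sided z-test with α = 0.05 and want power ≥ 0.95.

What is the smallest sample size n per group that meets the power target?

For power 0.95 need Φ(δ − z_{0.05}) = 0.95, so δ = z_{0.05} + z_{0.05} = 1.645 + 1.645 = 3.290.
δ = d·√(n/2) ⇒ n = 2(δ/d)² = 2 × (3.290 / 0.50)² = 86.58.
Round up to the next whole unit.

n = 87 per group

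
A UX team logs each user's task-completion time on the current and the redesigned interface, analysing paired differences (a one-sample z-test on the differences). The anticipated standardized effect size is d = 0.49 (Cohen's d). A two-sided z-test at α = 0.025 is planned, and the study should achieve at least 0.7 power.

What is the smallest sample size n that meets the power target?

Set Φ(δ − 2.241) = 0.7; then δ − 2.241 = Φ⁻¹(0.7) = 0.524, giving δ = 2.766.
(Ignoring the negligible lower-tail rejection probability gives the usual closed-form inversion.)
δ = d·√n ⇒ n = (δ/d)² = (2.766 / 0.49)² = 31.86.
Round up to the next whole unit.

n = 32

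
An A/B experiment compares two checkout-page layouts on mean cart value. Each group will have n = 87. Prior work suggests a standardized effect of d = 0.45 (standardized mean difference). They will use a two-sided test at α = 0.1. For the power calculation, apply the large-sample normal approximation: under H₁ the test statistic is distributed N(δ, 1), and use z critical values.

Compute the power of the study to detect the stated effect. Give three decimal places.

Power ≈ 0.907

Noncentrality parameter: λ = d·√(n/2) = 0.45 × √(87/2) = 2.9680
Critical value for a two-sided test at α = 0.1: z_{α/2} = 1.645.
Power = Φ(λ − 1.645) + Φ(−λ − 1.645) = Φ(1.323) + Φ(-4.613) = 0.9071 + 0.0000 = 0.9071.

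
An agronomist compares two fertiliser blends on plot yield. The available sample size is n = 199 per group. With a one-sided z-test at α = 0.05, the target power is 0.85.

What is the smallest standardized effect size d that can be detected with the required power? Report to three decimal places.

Required noncentrality: δ = z_{0.05} + z_{0.15} = 1.645 + 1.036 = 2.681.
δ = d·√(n/2) ⇒ d = δ/√(n/2) = 2.681/√(199/2) = 0.2688.

d ≈ 0.269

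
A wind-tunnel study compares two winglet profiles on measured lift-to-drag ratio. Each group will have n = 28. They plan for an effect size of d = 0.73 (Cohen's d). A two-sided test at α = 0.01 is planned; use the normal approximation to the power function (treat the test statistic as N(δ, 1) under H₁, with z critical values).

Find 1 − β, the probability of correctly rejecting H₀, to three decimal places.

Noncentrality parameter: λ = d·√(n/2) = 0.73 × √(28/2) = 2.7314
Two-sided α = 0.01 → critical value z_{0.005} = 2.576.
Power = Φ(λ − 2.576) + Φ(−λ − 2.576) = Φ(0.156) + Φ(-5.307) = 0.5618 + 0.0000 = 0.5618.

Power ≈ 0.562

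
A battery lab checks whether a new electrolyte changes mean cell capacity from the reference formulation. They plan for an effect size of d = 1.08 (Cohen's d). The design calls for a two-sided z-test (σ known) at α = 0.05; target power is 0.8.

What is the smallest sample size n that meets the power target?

For power 0.8 need Φ(δ − z_{0.025}) = 0.8, so δ = z_{0.025} + z_{0.20} = 1.960 + 0.842 = 2.802.
(Ignoring the negligible lower-tail rejection probability gives the usual closed-form inversion.)
δ = d·√n ⇒ n = (δ/d)² = (2.802 / 1.08)² = 6.73.
Rounding up, n = 7.

n = 7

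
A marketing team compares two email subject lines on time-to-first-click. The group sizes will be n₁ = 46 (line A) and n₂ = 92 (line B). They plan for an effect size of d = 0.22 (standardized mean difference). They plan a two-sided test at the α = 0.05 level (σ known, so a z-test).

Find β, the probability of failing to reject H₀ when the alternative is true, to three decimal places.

β ≈ 0.770

Noncentrality parameter: δ = d / √(1/n₁ + 1/n₂) = 0.22 / √(1/46 + 1/92) = 1.2183
Critical value for a two-sided test at α = 0.05: z_{α/2} = 1.960.
Power = Φ(δ − 1.960) + Φ(−δ − 1.960) = Φ(-0.742) + Φ(-3.178) = 0.2291 + 0.0007 = 0.2299.
Type II error: β = 1 − power = 1 − 0.2299 = 0.7701.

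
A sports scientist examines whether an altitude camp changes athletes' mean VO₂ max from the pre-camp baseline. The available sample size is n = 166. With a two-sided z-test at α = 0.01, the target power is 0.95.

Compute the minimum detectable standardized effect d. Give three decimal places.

d ≈ 0.328

Need Φ(δ − 2.576) = 0.95, so δ = 2.576 + 1.645 = 4.221.
(Lower-tail contribution to power is negligible for δ > 0.)
δ = d·√n ⇒ d = δ/√n = 4.221/√166 = 0.3276.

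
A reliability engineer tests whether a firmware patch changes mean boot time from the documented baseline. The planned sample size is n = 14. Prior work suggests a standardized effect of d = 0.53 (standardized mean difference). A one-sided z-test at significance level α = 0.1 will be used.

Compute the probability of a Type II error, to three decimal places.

Noncentrality parameter: λ = d·√n = 0.53 × √14 = 1.9831
Critical value for a one-sided test at α = 0.1: z_α = 1.282.
Power = P(Z > 1.282 − λ) = Φ(0.702) = 0.7585.
Type II error: β = 1 − power = 1 − 0.7585 = 0.2415.

β ≈ 0.241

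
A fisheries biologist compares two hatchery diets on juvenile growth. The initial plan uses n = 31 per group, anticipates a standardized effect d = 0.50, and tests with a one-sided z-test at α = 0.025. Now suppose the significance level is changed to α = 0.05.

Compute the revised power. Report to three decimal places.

Power ≈ 0.627

δ = d·√(n/2) = 0.50 × √(31/2) = 1.9685 (unchanged). New critical value: z_{0.05} = 1.645.
Revised power = Φ(δ − 1.645) = Φ(0.324) = 0.6269.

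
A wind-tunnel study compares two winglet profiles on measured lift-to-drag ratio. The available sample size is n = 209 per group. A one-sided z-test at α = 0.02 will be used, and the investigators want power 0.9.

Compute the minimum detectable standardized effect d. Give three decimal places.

Need Φ(δ − 2.054) = 0.9, so δ = 2.054 + 1.282 = 3.335.
δ = d·√(n/2) ⇒ d = δ/√(n/2) = 3.335/√(209/2) = 0.3263.

d ≈ 0.326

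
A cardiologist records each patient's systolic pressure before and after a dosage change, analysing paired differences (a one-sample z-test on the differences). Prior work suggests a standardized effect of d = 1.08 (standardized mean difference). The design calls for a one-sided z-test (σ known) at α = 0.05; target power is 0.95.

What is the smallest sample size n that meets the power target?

n = 10

Set Φ(δ − 1.645) = 0.95; then δ − 1.645 = Φ⁻¹(0.95) = 1.645, giving δ = 3.290.
δ = d·√n ⇒ n = (δ/d)² = (3.290 / 1.08)² = 9.28.
Round up to the next whole unit.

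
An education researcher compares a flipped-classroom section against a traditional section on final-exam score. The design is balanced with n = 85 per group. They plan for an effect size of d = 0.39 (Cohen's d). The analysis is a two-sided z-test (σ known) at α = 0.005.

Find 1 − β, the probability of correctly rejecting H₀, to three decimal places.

Noncentrality parameter: λ = d·√(n/2) = 0.39 × √(85/2) = 2.5425
Critical value for a two-sided test at α = 0.005: z_{α/2} = 2.807.
Power = Φ(λ − 2.807) + Φ(−λ − 2.807) = Φ(-0.265) + Φ(-5.350) = 0.3957 + 0.0000 = 0.3957.

Power ≈ 0.396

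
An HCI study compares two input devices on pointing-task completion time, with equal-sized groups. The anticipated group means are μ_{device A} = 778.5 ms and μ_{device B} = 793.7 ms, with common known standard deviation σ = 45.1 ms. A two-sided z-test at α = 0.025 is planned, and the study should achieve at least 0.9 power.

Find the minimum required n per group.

Standardized effect: d = |μ_{device A} − μ_{device B}| / σ = |778.5 − 793.7| / 45.1 = 0.3370
Set Φ(δ − 2.241) = 0.9; then δ − 2.241 = Φ⁻¹(0.9) = 1.282, giving δ = 3.523.
(For δ > 0 the lower-tail rejection region contributes negligibly to power, so the one-term inversion is standard.)
δ = d·√(n/2) ⇒ n = 2(δ/d)² = 2 × (3.523 / 0.3370)² = 218.53.
Rounding up, n = 219 per group.

n = 219 per group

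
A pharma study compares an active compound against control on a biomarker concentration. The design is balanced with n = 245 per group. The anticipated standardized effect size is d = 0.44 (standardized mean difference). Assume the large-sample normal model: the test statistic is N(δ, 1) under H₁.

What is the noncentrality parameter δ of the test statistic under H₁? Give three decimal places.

δ ≈ 4.870

δ = d·√(n/2) = 0.44 × √(245/2) = 4.8699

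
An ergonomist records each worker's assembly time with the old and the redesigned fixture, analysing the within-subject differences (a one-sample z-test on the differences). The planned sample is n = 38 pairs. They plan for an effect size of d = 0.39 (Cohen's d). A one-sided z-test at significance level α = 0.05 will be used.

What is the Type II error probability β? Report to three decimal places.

β ≈ 0.224

Noncentrality parameter: δ = d·√n = 0.39 × √38 = 2.4041
One-sided α = 0.05 → critical value z_{0.05} = 1.645.
Power = P(Z > 1.645 − δ) = Φ(0.759) = 0.7762.
Type II error: β = 1 − power = 1 − 0.7762 = 0.2238.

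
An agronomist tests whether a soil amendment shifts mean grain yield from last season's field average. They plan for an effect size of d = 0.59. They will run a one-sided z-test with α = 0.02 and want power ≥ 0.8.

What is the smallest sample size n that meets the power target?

n = 25

For power 0.8 need Φ(δ − z_{0.02}) = 0.8, so δ = z_{0.02} + z_{0.20} = 2.054 + 0.842 = 2.895.
δ = d·√n ⇒ n = (δ/d)² = (2.895 / 0.59)² = 24.08.
Round up to the next whole unit.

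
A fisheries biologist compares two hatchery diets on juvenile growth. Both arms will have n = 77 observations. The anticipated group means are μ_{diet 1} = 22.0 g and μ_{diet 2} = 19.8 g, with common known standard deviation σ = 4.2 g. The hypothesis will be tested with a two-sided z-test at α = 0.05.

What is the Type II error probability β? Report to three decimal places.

β ≈ 0.098

Standardized effect: d = |μ_{diet 1} − μ_{diet 2}| / σ = |22.0 − 19.8| / 4.2 = 0.5238
Noncentrality parameter: λ = d·√(n/2) = 0.5238 × √(77/2) = 3.2502
Two-sided α = 0.05 → critical value z_{0.025} = 1.960.
Power = Φ(λ − 1.960) + Φ(−λ − 1.960) = Φ(1.290) + Φ(-5.210) = 0.9015 + 0.0000 = 0.9015.
Type II error: β = 1 − power = 1 − 0.9015 = 0.0985.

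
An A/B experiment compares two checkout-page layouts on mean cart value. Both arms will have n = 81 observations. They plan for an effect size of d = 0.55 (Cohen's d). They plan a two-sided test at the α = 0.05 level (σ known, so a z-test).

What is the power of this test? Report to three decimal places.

Noncentrality parameter: δ = d·√(n/2) = 0.55 × √(81/2) = 3.5002
Two-sided α = 0.05 → critical value z_{0.025} = 1.960.
Power = Φ(δ − 1.960) + Φ(−δ − 1.960) = Φ(1.540) + Φ(-5.460) = 0.9382 + 0.0000 = 0.9382.

Power ≈ 0.938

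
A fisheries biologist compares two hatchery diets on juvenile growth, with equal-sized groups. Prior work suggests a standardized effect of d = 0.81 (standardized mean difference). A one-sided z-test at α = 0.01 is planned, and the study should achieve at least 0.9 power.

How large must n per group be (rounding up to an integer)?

For power 0.9 need Φ(δ − z_{0.01}) = 0.9, so δ = z_{0.01} + z_{0.10} = 2.326 + 1.282 = 3.608.
δ = d·√(n/2) ⇒ n = 2(δ/d)² = 2 × (3.608 / 0.81)² = 39.68.
Round up to the next whole unit.

n = 40 per group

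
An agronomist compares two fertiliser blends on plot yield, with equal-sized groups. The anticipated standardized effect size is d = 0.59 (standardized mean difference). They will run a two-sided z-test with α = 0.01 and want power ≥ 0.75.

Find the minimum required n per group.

For power 0.75 need Φ(δ − z_{0.005}) = 0.75, so δ = z_{0.005} + z_{0.25} = 2.576 + 0.674 = 3.250.
(Ignoring the negligible lower-tail rejection probability gives the usual closed-form inversion.)
δ = d·√(n/2) ⇒ n = 2(δ/d)² = 2 × (3.250 / 0.59)² = 60.70.
Round up to the next whole unit.

n = 61 per group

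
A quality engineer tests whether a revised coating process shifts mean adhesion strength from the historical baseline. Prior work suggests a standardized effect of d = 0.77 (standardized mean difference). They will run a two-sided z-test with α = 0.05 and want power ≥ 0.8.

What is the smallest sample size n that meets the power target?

n = 14

For power 0.8 need Φ(δ − z_{0.025}) = 0.8, so δ = z_{0.025} + z_{0.20} = 1.960 + 0.842 = 2.802.
(The Φ(−δ − z_{α/2}) term is vanishingly small for δ > 0 and is dropped in the standard sample-size formula.)
δ = d·√n ⇒ n = (δ/d)² = (2.802 / 0.77)² = 13.24.
Round up to the next whole unit.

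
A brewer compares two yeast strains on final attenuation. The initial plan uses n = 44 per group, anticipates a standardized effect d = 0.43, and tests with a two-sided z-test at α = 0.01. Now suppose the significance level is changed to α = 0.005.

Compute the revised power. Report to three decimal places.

Power ≈ 0.215

δ = d·√(n/2) = 0.43 × √(44/2) = 2.0169 (unchanged). New critical value: z_{0.0025} = 2.807.
Revised power = Φ(δ − 2.807) + Φ(−δ − 2.807) = Φ(-0.790) + Φ(-4.824) = 0.2147 + 0.0000 = 0.2147.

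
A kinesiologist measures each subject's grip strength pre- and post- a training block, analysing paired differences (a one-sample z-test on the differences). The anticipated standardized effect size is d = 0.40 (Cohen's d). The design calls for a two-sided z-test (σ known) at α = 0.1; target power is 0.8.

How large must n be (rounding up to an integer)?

n = 39

Set Φ(δ − 1.645) = 0.8; then δ − 1.645 = Φ⁻¹(0.8) = 0.842, giving δ = 2.486.
(Ignoring the negligible lower-tail rejection probability gives the usual closed-form inversion.)
δ = d·√n ⇒ n = (δ/d)² = (2.486 / 0.40)² = 38.64.
Round up to the next whole unit.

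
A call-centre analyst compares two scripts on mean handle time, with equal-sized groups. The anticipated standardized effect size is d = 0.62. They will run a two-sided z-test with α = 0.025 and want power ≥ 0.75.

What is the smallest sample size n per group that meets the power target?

n = 45 per group

Set Φ(δ − 2.241) = 0.75; then δ − 2.241 = Φ⁻¹(0.75) = 0.674, giving δ = 2.916.
(For δ > 0 the lower-tail rejection region contributes negligibly to power, so the one-term inversion is standard.)
δ = d·√(n/2) ⇒ n = 2(δ/d)² = 2 × (2.916 / 0.62)² = 44.24.
Round up to the next whole unit.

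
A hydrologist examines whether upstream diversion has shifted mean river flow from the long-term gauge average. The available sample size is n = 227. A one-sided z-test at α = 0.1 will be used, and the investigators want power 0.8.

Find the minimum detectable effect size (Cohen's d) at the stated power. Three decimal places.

d ≈ 0.141

Required noncentrality: δ = z_{0.1} + z_{0.20} = 1.282 + 0.842 = 2.123.
δ = d·√n ⇒ d = δ/√n = 2.123/√227 = 0.1409.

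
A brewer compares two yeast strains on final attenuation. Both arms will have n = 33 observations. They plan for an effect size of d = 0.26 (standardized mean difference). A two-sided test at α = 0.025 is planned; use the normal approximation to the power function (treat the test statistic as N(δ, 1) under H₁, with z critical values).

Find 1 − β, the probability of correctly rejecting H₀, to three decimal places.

Noncentrality parameter: δ = d·√(n/2) = 0.26 × √(33/2) = 1.0561
Critical value for a two-sided test at α = 0.025: z_{α/2} = 2.241.
Power = Φ(δ − 2.241) + Φ(−δ − 2.241) = Φ(-1.185) + Φ(-3.298) = 0.1180 + 0.0005 = 0.1184.

Power ≈ 0.118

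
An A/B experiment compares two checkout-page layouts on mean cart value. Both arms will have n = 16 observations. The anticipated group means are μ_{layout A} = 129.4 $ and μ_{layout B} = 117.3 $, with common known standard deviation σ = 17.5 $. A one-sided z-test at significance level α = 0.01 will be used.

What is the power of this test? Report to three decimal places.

Standardized effect: d = |μ_{layout A} − μ_{layout B}| / σ = |129.4 − 117.3| / 17.5 = 0.6914
Noncentrality parameter: δ = d·√(n/2) = 0.6914 × √(16/2) = 1.9557
Critical value for a one-sided test at α = 0.01: z_α = 2.326.
Power = P(Z > 2.326 − δ) = Φ(-0.371) = 0.3554.

Power ≈ 0.355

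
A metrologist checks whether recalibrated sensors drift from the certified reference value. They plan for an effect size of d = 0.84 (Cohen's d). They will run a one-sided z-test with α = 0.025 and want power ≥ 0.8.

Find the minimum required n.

n = 12

Set Φ(δ − 1.960) = 0.8; then δ − 1.960 = Φ⁻¹(0.8) = 0.842, giving δ = 2.802.
δ = d·√n ⇒ n = (δ/d)² = (2.802 / 0.84)² = 11.12.
Rounding up, n = 12.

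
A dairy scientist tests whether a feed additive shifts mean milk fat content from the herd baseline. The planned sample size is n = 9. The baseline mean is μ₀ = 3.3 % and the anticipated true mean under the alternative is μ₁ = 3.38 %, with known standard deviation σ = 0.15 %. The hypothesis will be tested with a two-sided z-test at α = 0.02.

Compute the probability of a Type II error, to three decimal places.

Standardized effect: d = |μ₁ − μ₀| / σ = |3.38 − 3.3| / 0.15 = 0.5333
Noncentrality parameter: δ = d·√n = 0.5333 × √9 = 1.6000
Critical value for a two-sided test at α = 0.02: z_{α/2} = 2.326.
Power = Φ(δ − 2.326) + Φ(−δ − 2.326) = Φ(-0.726) + Φ(-3.926) = 0.2338 + 0.0000 = 0.2339.
Type II error: β = 1 − power = 1 − 0.2339 = 0.7661.

β ≈ 0.766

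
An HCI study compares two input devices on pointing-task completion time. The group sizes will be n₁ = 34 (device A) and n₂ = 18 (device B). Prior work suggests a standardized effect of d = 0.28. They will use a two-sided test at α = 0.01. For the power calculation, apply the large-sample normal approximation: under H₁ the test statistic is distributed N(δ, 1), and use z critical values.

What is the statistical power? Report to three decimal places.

Power ≈ 0.053

Noncentrality parameter: δ = d / √(1/n₁ + 1/n₂) = 0.28 / √(1/34 + 1/18) = 0.9606
Two-sided α = 0.01 → critical value z_{0.005} = 2.576.
Power = Φ(δ − 2.576) + Φ(−δ − 2.576) = Φ(-1.615) + Φ(-3.536) = 0.0531 + 0.0002 = 0.0533.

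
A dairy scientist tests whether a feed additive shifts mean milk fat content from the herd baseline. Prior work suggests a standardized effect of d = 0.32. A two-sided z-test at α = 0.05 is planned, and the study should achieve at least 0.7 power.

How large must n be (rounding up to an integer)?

For power 0.7 need Φ(δ − z_{0.025}) = 0.7, so δ = z_{0.025} + z_{0.30} = 1.960 + 0.524 = 2.484.
(Ignoring the negligible lower-tail rejection probability gives the usual closed-form inversion.)
δ = d·√n ⇒ n = (δ/d)² = (2.484 / 0.32)² = 60.27.
Round up to the next whole unit.

n = 61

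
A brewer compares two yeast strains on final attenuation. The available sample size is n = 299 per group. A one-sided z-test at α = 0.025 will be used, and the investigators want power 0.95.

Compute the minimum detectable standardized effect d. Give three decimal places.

Required noncentrality: δ = z_{0.025} + z_{0.05} = 1.960 + 1.645 = 3.605.
δ = d·√(n/2) ⇒ d = δ/√(n/2) = 3.605/√(299/2) = 0.2948.

d ≈ 0.295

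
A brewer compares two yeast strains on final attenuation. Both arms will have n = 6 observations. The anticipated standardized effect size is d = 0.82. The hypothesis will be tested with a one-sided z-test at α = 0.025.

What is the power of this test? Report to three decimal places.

Power ≈ 0.295

Noncentrality parameter: δ = d·√(n/2) = 0.82 × √(6/2) = 1.4203
Critical value for a one-sided test at α = 0.025: z_α = 1.960.
Power = P(Z > 1.960 − δ) = Φ(-0.540) = 0.2947.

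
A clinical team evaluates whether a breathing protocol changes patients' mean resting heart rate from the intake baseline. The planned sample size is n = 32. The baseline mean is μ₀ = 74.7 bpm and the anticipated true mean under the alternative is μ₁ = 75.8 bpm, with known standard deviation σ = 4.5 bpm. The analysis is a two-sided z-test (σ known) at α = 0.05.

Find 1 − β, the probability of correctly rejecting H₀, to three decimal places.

Power ≈ 0.282

Standardized effect: d = |μ₁ − μ₀| / σ = |75.8 − 74.7| / 4.5 = 0.2444
Noncentrality parameter: δ = d·√n = 0.2444 × √32 = 1.3828
Critical value for a two-sided test at α = 0.05: z_{α/2} = 1.960.
Power = Φ(δ − 1.960) + Φ(−δ − 1.960) = Φ(-0.577) + Φ(-3.343) = 0.2819 + 0.0004 = 0.2823.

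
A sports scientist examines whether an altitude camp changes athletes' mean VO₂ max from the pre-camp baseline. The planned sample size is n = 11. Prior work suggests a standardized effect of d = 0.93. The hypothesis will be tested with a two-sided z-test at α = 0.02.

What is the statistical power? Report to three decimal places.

Power ≈ 0.776

Noncentrality parameter: δ = d·√n = 0.93 × √11 = 3.0845
Two-sided α = 0.02 → critical value z_{0.01} = 2.326.
Power = Φ(δ − 2.326) + Φ(−δ − 2.326) = Φ(0.758) + Φ(-5.411) = 0.7758 + 0.0000 = 0.7758.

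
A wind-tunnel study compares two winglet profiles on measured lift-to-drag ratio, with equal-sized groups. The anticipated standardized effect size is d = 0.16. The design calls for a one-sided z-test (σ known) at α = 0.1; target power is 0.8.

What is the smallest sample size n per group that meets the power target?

n = 353 per group

Set Φ(δ − 1.282) = 0.8; then δ − 1.282 = Φ⁻¹(0.8) = 0.842, giving δ = 2.123.
δ = d·√(n/2) ⇒ n = 2(δ/d)² = 2 × (2.123 / 0.16)² = 352.18.
Rounding up, n = 353 per group.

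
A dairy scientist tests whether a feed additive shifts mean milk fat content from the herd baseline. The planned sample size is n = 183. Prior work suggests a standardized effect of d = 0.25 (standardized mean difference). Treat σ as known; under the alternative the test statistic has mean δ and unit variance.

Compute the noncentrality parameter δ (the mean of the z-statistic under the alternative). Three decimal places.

δ = d·√n = 0.25 × √183 = 3.3819

δ ≈ 3.382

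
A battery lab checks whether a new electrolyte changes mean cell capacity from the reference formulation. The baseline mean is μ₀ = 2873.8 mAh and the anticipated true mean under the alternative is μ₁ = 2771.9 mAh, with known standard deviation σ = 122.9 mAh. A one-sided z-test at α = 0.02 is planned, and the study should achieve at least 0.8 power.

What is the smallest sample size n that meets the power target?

Standardized effect: d = |μ₁ − μ₀| / σ = |2771.9 − 2873.8| / 122.9 = 0.8291
For power 0.8 need Φ(δ − z_{0.02}) = 0.8, so δ = z_{0.02} + z_{0.20} = 2.054 + 0.842 = 2.895.
δ = d·√n ⇒ n = (δ/d)² = (2.895 / 0.8291)² = 12.19.
Rounding up, n = 13.

n = 13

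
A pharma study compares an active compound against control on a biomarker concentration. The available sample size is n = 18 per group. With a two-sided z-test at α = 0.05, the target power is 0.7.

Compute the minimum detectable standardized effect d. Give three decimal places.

Need Φ(δ − 1.960) = 0.7, so δ = 1.960 + 0.524 = 2.484.
(The second rejection-region term Φ(−δ − z_{α/2}) is negligible and dropped.)
δ = d·√(n/2) ⇒ d = δ/√(n/2) = 2.484/√(18/2) = 0.8281.

d ≈ 0.828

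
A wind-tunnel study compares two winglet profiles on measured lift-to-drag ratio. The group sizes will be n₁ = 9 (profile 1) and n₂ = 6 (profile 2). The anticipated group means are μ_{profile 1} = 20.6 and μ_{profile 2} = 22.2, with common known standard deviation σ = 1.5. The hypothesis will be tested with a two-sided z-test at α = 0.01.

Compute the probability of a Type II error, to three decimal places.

β ≈ 0.710

Standardized effect: d = |μ_{profile 1} − μ_{profile 2}| / σ = |20.6 − 22.2| / 1.5 = 1.0667
Noncentrality parameter: λ = d / √(1/n₁ + 1/n₂) = 1.0667 / √(1/9 + 1/6) = 2.0239
Critical value for a two-sided test at α = 0.01: z_{α/2} = 2.576.
Power = Φ(λ − 2.576) + Φ(−λ − 2.576) = Φ(-0.552) + Φ(-4.600) = 0.2905 + 0.0000 = 0.2905.
Type II error: β = 1 − power = 1 − 0.2905 = 0.7095.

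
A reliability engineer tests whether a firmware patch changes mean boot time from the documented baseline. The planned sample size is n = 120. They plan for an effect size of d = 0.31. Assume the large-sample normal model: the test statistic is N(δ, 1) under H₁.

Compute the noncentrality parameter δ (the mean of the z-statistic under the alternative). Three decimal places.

δ ≈ 3.396

δ = d·√n = 0.31 × √120 = 3.3959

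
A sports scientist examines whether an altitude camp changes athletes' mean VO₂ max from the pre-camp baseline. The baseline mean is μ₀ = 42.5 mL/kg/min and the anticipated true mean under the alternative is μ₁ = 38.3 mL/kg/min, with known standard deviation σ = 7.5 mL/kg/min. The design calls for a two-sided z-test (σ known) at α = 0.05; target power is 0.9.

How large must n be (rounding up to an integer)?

n = 34

Standardized effect: d = |μ₁ − μ₀| / σ = |38.3 − 42.5| / 7.5 = 0.5600
Set Φ(δ − 1.960) = 0.9; then δ − 1.960 = Φ⁻¹(0.9) = 1.282, giving δ = 3.242.
(For δ > 0 the lower-tail rejection region contributes negligibly to power, so the one-term inversion is standard.)
δ = d·√n ⇒ n = (δ/d)² = (3.242 / 0.5600)² = 33.51.
Round up to the next whole unit.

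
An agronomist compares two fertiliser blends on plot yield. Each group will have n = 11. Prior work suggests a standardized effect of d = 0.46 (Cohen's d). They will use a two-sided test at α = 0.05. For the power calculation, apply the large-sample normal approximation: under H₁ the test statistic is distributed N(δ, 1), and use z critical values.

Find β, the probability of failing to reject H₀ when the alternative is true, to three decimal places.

Noncentrality parameter: δ = d·√(n/2) = 0.46 × √(11/2) = 1.0788
Critical value for a two-sided test at α = 0.05: z_{α/2} = 1.960.
Power = Φ(δ − 1.960) + Φ(−δ − 1.960) = Φ(-0.881) + Φ(-3.039) = 0.1891 + 0.0012 = 0.1903.
Type II error: β = 1 − power = 1 − 0.1903 = 0.8097.

β ≈ 0.810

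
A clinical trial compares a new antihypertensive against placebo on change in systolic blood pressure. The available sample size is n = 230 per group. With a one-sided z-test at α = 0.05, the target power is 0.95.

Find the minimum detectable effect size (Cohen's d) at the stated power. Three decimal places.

Need Φ(δ − 1.645) = 0.95, so δ = 1.645 + 1.645 = 3.290.
δ = d·√(n/2) ⇒ d = δ/√(n/2) = 3.290/√(230/2) = 0.3068.

d ≈ 0.307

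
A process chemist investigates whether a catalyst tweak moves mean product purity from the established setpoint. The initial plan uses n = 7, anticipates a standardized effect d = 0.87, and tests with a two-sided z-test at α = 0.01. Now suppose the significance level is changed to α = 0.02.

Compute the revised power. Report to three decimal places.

Power ≈ 0.490

δ = d·√n = 0.87 × √7 = 2.3018 (unchanged). New critical value: z_{0.01} = 2.326.
Revised power = Φ(δ − 2.326) + Φ(−δ − 2.326) = Φ(-0.025) + Φ(-4.628) = 0.4902 + 0.0000 = 0.4902.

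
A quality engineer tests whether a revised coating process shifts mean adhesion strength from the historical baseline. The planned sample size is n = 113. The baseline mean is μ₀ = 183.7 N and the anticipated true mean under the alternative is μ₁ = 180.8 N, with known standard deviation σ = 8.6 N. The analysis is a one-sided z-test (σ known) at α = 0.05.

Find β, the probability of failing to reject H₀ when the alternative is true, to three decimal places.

β ≈ 0.026

Standardized effect: d = |μ₁ − μ₀| / σ = |180.8 − 183.7| / 8.6 = 0.3372
Noncentrality parameter: δ = d·√n = 0.3372 × √113 = 3.5846
One-sided α = 0.05 → critical value z_{0.05} = 1.645.
Power = P(Z > 1.645 − δ) = Φ(1.940) = 0.9738.
Type II error: β = 1 − power = 1 − 0.9738 = 0.0262.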